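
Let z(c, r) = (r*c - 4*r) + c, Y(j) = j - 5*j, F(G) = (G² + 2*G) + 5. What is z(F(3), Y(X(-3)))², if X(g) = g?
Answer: 44944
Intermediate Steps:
F(G) = 5 + G² + 2*G
Y(j) = -4*j
z(c, r) = c - 4*r + c*r (z(c, r) = (c*r - 4*r) + c = (-4*r + c*r) + c = c - 4*r + c*r)
z(F(3), Y(X(-3)))² = ((5 + 3² + 2*3) - (-16)*(-3) + (5 + 3² + 2*3)*(-4*(-3)))² = ((5 + 9 + 6) - 4*12 + (5 + 9 + 6)*12)² = (20 - 48 + 20*12)² = (20 - 48 + 240)² = 212² = 44944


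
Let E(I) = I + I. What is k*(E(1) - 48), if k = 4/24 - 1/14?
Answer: -92/21 ≈ -4.3810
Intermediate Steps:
E(I) = 2*I
k = 2/21 (k = 4*(1/24) - 1*1/14 = ⅙ - 1/14 = 2/21 ≈ 0.095238)
k*(E(1) - 48) = 2*(2*1 - 48)/21 = 2*(2 - 48)/21 = (2/21)*(-46) = -92/21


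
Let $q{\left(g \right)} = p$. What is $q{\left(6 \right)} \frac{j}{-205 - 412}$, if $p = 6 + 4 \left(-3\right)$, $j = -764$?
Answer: $- \frac{4584}{617} \approx -7.4295$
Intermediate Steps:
$p = -6$ ($p = 6 - 12 = -6$)
$q{\left(g \right)} = -6$
$q{\left(6 \right)} \frac{j}{-205 - 412} = - 6 \left(- \frac{764}{-205 - 412}\right) = - 6 \left(- \frac{764}{-617}\right) = - 6 \left(\left(-764\right) \left(- \frac{1}{617}\right)\right) = \left(-6\right) \frac{764}{617} = - \frac{4584}{617}$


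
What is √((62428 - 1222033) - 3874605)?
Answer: I*√5034210 ≈ 2243.7*I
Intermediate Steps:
√((62428 - 1222033) - 3874605) = √(-1159605 - 3874605) = √(-5034210) = I*√5034210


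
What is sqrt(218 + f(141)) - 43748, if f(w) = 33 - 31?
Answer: -43748 + 2*sqrt(55) ≈ -43733.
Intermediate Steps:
f(w) = 2
sqrt(218 + f(141)) - 43748 = sqrt(218 + 2) - 43748 = sqrt(220) - 43748 = 2*sqrt(55) - 43748 = -43748 + 2*sqrt(55)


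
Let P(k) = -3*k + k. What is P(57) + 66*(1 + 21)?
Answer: 1338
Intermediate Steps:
P(k) = -2*k
P(57) + 66*(1 + 21) = -2*57 + 66*(1 + 21) = -114 + 66*22 = -114 + 1452 = 1338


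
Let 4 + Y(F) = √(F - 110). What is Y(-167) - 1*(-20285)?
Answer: 20281 + I*√277 ≈ 20281.0 + 16.643*I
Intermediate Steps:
Y(F) = -4 + √(-110 + F) (Y(F) = -4 + √(F - 110) = -4 + √(-110 + F))
Y(-167) - 1*(-20285) = (-4 + √(-110 - 167)) - 1*(-20285) = (-4 + √(-277)) + 20285 = (-4 + I*√277) + 20285 = 20281 + I*√277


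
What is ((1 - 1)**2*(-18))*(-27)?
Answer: 0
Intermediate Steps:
((1 - 1)**2*(-18))*(-27) = (0**2*(-18))*(-27) = (0*(-18))*(-27) = 0*(-27) = 0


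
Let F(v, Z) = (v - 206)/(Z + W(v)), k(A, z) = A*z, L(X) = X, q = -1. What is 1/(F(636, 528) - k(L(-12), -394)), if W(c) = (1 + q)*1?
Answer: -264/1247977 ≈ -0.00021154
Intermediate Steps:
W(c) = 0 (W(c) = (1 - 1)*1 = 0*1 = 0)
F(v, Z) = (-206 + v)/Z (F(v, Z) = (v - 206)/(Z + 0) = (-206 + v)/Z)
1/(F(636, 528) - k(L(-12), -394)) = 1/((-206 + 636)/528 - (-12)*(-394)) = 1/((1/528)*430 - 1*4728) = 1/(215/264 - 4728) = 1/(-1247977/264) = -264/1247977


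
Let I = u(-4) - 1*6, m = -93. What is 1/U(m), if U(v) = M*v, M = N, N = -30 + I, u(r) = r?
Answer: 1/3720 ≈ 0.00026882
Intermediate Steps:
I = -10 (I = -4 - 1*6 = -4 - 6 = -10)
N = -40 (N = -30 - 10 = -40)
M = -40
U(v) = -40*v
1/U(m) = 1/(-40*(-93)) = 1/3720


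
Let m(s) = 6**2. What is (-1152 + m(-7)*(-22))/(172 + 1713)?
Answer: -1944/1885 ≈ -1.0313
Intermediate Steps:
m(s) = 36
(-1152 + m(-7)*(-22))/(172 + 1713) = (-1152 + 36*(-22))/(172 + 1713) = (-1152 - 792)/1885 = -1944*1/1885 = -1944/1885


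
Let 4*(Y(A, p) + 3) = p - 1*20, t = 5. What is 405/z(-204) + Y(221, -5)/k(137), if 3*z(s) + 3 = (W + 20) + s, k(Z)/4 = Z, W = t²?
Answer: -16477/2192 ≈ -7.5169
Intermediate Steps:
W = 25 (W = 5² = 25)
k(Z) = 4*Z
z(s) = 14 + s/3 (z(s) = -1 + ((25 + 20) + s)/3 = -1 + (45 + s)/3 = -1 + (15 + s/3) = 14 + s/3)
Y(A, p) = -8 + p/4 (Y(A, p) = -3 + (p - 1*20)/4 = -3 + (p - 20)/4 = -3 + (-20 + p)/4 = -3 + (-5 + p/4) = -8 + p/4)
405/z(-204) + Y(221, -5)/k(137) = 405/(14 + (⅓)*(-204)) + (-8 + (¼)*(-5))/((4*137)) = 405/(14 - 68) + (-8 - 5/4)/548 = 405/(-54) - 37/4*1/548 = 405*(-1/54) - 37/2192 = -15/2 - 37/2192 = -16477/2192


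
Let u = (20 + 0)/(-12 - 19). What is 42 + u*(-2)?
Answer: 1342/31 ≈ 43.290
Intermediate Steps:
u = -20/31 (u = 20/(-31) = 20*(-1/31) = -20/31 ≈ -0.64516)
42 + u*(-2) = 42 - 20/31*(-2) = 42 + 40/31 = 1342/31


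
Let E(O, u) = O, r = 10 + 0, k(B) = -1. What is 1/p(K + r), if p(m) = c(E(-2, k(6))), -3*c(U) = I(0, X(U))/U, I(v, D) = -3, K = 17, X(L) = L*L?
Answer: -2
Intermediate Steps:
X(L) = L²
r = 10
c(U) = 1/U (c(U) = -(-1)/U = 1/U)
p(m) = -½ (p(m) = 1/(-2) = -½)
1/p(K + r) = 1/(-½) = -2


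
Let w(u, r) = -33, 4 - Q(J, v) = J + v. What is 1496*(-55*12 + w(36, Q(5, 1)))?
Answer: -1036728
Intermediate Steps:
Q(J, v) = 4 - J - v (Q(J, v) = 4 - (J + v) = 4 + (-J - v) = 4 - J - v)
1496*(-55*12 + w(36, Q(5, 1))) = 1496*(-55*12 - 33) = 1496*(-660 - 33) = 1496*(-693) = -1036728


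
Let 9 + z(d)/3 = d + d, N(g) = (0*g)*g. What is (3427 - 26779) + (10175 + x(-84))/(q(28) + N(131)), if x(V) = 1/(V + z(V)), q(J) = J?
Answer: -98965954/4305 ≈ -22989.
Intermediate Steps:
N(g) = 0 (N(g) = 0*g = 0)
z(d) = -27 + 6*d (z(d) = -27 + 3*(d + d) = -27 + 3*(2*d) = -27 + 6*d)
x(V) = 1/(-27 + 7*V) (x(V) = 1/(V + (-27 + 6*V)) = 1/(-27 + 7*V))
(3427 - 26779) + (10175 + x(-84))/(q(28) + N(131)) = (3427 - 26779) + (10175 + 1/(-27 + 7*(-84)))/(28 + 0) = -23352 + (10175 + 1/(-27 - 588))/28 = -23352 + (10175 + 1/(-615))*(1/28) = -23352 + (10175 - 1/615)*(1/28) = -23352 + (6257624/615)*(1/28) = -23352 + 1564406/4305 = -98965954/4305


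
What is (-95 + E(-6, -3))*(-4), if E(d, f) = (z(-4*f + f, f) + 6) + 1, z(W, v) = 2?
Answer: 344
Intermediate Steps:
E(d, f) = 9 (E(d, f) = (2 + 6) + 1 = 8 + 1 = 9)
(-95 + E(-6, -3))*(-4) = (-95 + 9)*(-4) = -86*(-4) = 344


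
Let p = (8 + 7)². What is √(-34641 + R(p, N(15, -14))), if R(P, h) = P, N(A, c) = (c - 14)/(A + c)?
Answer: 12*I*√239 ≈ 185.52*I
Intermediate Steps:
p = 225 (p = 15² = 225)
N(A, c) = (-14 + c)/(A + c)
√(-34641 + R(p, N(15, -14))) = √(-34641 + 225) = √(-34416) = 12*I*√239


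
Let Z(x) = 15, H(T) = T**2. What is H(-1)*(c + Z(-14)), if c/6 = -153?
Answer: -903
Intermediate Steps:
c = -918 (c = 6*(-153) = -918)
H(-1)*(c + Z(-14)) = (-1)**2*(-918 + 15) = 1*(-903) = -903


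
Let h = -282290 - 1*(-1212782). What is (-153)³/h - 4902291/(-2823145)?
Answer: -616640960277/291879315260 ≈ -2.1127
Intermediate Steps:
h = 930492 (h = -282290 + 1212782 = 930492)
(-153)³/h - 4902291/(-2823145) = (-153)³/930492 - 4902291/(-2823145) = -3581577*1/930492 - 4902291*(-1/2823145) = -397953/103388 + 4902291/2823145 = -616640960277/291879315260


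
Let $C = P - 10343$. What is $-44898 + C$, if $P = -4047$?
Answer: $-59288$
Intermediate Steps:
$C = -14390$ ($C = -4047 - 10343 = -14390$)
$-44898 + C = -44898 - 14390 = -59288$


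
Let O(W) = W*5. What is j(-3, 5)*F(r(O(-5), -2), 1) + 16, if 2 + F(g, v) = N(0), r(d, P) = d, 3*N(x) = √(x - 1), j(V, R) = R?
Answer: 6 + 5*I/3 ≈ 6.0 + 1.6667*I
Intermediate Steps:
N(x) = √(-1 + x)/3 (N(x) = √(x - 1)/3 = √(-1 + x)/3)
O(W) = 5*W
F(g, v) = -2 + I/3 (F(g, v) = -2 + √(-1 + 0)/3 = -2 + √(-1)/3 = -2 + I/3)
j(-3, 5)*F(r(O(-5), -2), 1) + 16 = 5*(-2 + I/3) + 16 = (-10 + 5*I/3) + 16 = 6 + 5*I/3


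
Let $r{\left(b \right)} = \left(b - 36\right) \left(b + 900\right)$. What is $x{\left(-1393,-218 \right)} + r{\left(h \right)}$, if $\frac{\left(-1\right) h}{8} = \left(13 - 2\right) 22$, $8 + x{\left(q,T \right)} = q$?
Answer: $2041591$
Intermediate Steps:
$x{\left(q,T \right)} = -8 + q$
$h = -1936$ ($h = - 8 \left(13 - 2\right) 22 = - 8 \cdot 11 \cdot 22 = \left(-8\right) 242 = -1936$)
$r{\left(b \right)} = \left(-36 + b\right) \left(900 + b\right)$
$x{\left(-1393,-218 \right)} + r{\left(h \right)} = \left(-8 - 1393\right) + \left(-32400 + \left(-1936\right)^{2} + 864 \left(-1936\right)\right) = -1401 - -2042992 = -1401 + 2042992 = 2041591$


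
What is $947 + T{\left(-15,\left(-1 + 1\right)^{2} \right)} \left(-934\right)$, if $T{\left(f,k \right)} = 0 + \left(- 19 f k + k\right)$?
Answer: $947$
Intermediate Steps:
$T{\left(f,k \right)} = k - 19 f k$ ($T{\left(f,k \right)} = 0 - \left(- k + 19 f k\right) = k - 19 f k$)
$947 + T{\left(-15,\left(-1 + 1\right)^{2} \right)} \left(-934\right) = 947 + \left(-1 + 1\right)^{2} \left(1 - -285\right) \left(-934\right) = 947 + 0^{2} \left(1 + 285\right) \left(-934\right) = 947 + 0 \cdot 286 \left(-934\right) = 947 + 0 \left(-934\right) = 947 + 0 = 947$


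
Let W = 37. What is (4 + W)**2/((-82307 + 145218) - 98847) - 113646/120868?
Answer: -1071790441/1085878112 ≈ -0.98703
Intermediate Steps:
(4 + W)**2/((-82307 + 145218) - 98847) - 113646/120868 = (4 + 37)**2/((-82307 + 145218) - 98847) - 113646/120868 = 41**2/(62911 - 98847) - 113646*1/120868 = 1681/(-35936) - 56823/60434 = 1681*(-1/35936) - 56823/60434 = -1681/35936 - 56823/60434 = -1071790441/1085878112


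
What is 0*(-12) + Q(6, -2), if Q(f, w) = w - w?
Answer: 0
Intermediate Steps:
Q(f, w) = 0
0*(-12) + Q(6, -2) = 0*(-12) + 0 = 0 + 0 = 0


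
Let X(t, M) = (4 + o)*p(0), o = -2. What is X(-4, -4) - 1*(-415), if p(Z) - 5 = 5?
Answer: 435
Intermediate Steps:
p(Z) = 10 (p(Z) = 5 + 5 = 10)
X(t, M) = 20 (X(t, M) = (4 - 2)*10 = 2*10 = 20)
X(-4, -4) - 1*(-415) = 20 - 1*(-415) = 20 + 415 = 435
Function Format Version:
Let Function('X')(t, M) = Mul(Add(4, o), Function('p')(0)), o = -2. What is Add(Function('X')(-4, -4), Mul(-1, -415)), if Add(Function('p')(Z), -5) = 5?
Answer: 435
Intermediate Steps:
Function('p')(Z) = 10 (Function('p')(Z) = Add(5, 5) = 10)
Function('X')(t, M) = 20 (Function('X')(t, M) = Mul(Add(4, -2), 10) = Mul(2, 10) = 20)
Add(Function('X')(-4, -4), Mul(-1, -415)) = Add(20, Mul(-1, -415)) = Add(20, 415) = 435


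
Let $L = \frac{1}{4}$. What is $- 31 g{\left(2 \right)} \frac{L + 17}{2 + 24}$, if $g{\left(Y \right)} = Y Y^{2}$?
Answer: $- \frac{2139}{13} \approx -164.54$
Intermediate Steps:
$g{\left(Y \right)} = Y^{3}$
$L = \frac{1}{4} \approx 0.25$
$- 31 g{\left(2 \right)} \frac{L + 17}{2 + 24} = - 31 \cdot 2^{3} \frac{\frac{1}{4} + 17}{2 + 24} = \left(-31\right) 8 \frac{69}{4 \cdot 26} = - 248 \cdot \frac{69}{4} \cdot \frac{1}{26} = \left(-248\right) \frac{69}{104} = - \frac{2139}{13}$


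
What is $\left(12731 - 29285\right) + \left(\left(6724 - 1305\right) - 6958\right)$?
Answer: $-18093$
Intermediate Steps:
$\left(12731 - 29285\right) + \left(\left(6724 - 1305\right) - 6958\right) = -16554 + \left(5419 - 6958\right) = -16554 - 1539 = -18093$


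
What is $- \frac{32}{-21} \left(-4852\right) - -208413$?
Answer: $\frac{4221409}{21} \approx 2.0102 \cdot 10^{5}$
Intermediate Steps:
$- \frac{32}{-21} \left(-4852\right) - -208413 = \left(-32\right) \left(- \frac{1}{21}\right) \left(-4852\right) + 208413 = \frac{32}{21} \left(-4852\right) + 208413 = - \frac{155264}{21} + 208413 = \frac{4221409}{21}$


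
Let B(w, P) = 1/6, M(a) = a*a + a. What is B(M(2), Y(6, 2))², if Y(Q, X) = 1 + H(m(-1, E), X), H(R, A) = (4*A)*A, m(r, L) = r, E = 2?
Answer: 1/36 ≈ 0.027778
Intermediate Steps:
H(R, A) = 4*A²
Y(Q, X) = 1 + 4*X²
M(a) = a + a² (M(a) = a² + a = a + a²)
B(w, P) = ⅙
B(M(2), Y(6, 2))² = (⅙)² = 1/36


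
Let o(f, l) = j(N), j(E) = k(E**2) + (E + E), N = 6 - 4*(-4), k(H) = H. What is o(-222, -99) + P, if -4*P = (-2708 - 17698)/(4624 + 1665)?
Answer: 350073/662 ≈ 528.81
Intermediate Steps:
N = 22 (N = 6 + 16 = 22)
j(E) = E**2 + 2*E (j(E) = E**2 + (E + E) = E**2 + 2*E)
o(f, l) = 528 (o(f, l) = 22*(2 + 22) = 22*24 = 528)
P = 537/662 (P = -(-2708 - 17698)/(4*(4624 + 1665)) = -(-10203)/(2*6289) = -1/4*(-1074/331) = 537/662 ≈ 0.81118)
o(-222, -99) + P = 528 + 537/662 = 350073/662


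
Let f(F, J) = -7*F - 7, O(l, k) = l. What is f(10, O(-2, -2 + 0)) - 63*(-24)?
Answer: 1435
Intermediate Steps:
f(F, J) = -7 - 7*F
f(10, O(-2, -2 + 0)) - 63*(-24) = (-7 - 7*10) - 63*(-24) = (-7 - 70) + 1512 = -77 + 1512 = 1435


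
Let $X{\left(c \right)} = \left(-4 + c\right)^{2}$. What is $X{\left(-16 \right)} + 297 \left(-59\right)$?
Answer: $-17123$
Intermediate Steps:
$X{\left(-16 \right)} + 297 \left(-59\right) = \left(-4 - 16\right)^{2} + 297 \left(-59\right) = \left(-20\right)^{2} - 17523 = 400 - 17523 = -17123$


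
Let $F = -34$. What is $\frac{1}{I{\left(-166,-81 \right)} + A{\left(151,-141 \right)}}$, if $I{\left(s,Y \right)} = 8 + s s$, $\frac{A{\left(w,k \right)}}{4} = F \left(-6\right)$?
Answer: $\frac{1}{28380} \approx 3.5236 \cdot 10^{-5}$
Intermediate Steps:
$A{\left(w,k \right)} = 816$ ($A{\left(w,k \right)} = 4 \left(\left(-34\right) \left(-6\right)\right) = 4 \cdot 204 = 816$)
$I{\left(s,Y \right)} = 8 + s^{2}$
$\frac{1}{I{\left(-166,-81 \right)} + A{\left(151,-141 \right)}} = \frac{1}{\left(8 + \left(-166\right)^{2}\right) + 816} = \frac{1}{\left(8 + 27556\right) + 816} = \frac{1}{27564 + 816} = \frac{1}{28380}$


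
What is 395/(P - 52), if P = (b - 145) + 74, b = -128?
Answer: -395/251 ≈ -1.5737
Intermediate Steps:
P = -199 (P = (-128 - 145) + 74 = -273 + 74 = -199)
395/(P - 52) = 395/(-199 - 52) = 395/(-251) = 395*(-1/251) = -395/251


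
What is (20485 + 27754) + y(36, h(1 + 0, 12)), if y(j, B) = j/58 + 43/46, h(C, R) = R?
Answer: 64352901/1334 ≈ 48241.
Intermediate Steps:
y(j, B) = 43/46 + j/58 (y(j, B) = j*(1/58) + 43*(1/46) = j/58 + 43/46 = 43/46 + j/58)
(20485 + 27754) + y(36, h(1 + 0, 12)) = (20485 + 27754) + (43/46 + (1/58)*36) = 48239 + (43/46 + 18/29) = 48239 + 2075/1334 = 64352901/1334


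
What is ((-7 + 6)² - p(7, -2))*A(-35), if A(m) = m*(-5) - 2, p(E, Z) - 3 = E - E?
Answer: -346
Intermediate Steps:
p(E, Z) = 3 (p(E, Z) = 3 + (E - E) = 3 + 0 = 3)
A(m) = -2 - 5*m (A(m) = -5*m - 2 = -2 - 5*m)
((-7 + 6)² - p(7, -2))*A(-35) = ((-7 + 6)² - 1*3)*(-2 - 5*(-35)) = ((-1)² - 3)*(-2 + 175) = (1 - 3)*173 = -2*173 = -346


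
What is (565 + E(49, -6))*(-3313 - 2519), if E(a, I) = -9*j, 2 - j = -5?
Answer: -2927664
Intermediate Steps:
j = 7 (j = 2 - 1*(-5) = 2 + 5 = 7)
E(a, I) = -63 (E(a, I) = -9*7 = -63)
(565 + E(49, -6))*(-3313 - 2519) = (565 - 63)*(-3313 - 2519) = 502*(-5832) = -2927664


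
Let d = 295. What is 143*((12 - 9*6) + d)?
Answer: 36179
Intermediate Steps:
143*((12 - 9*6) + d) = 143*((12 - 9*6) + 295) = 143*((12 - 54) + 295) = 143*(-42 + 295) = 143*253 = 36179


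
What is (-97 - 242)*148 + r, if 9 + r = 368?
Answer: -49813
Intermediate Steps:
r = 359 (r = -9 + 368 = 359)
(-97 - 242)*148 + r = (-97 - 242)*148 + 359 = -339*148 + 359 = -50172 + 359 = -49813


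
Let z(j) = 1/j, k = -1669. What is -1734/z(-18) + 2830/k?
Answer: 52089998/1669 ≈ 31210.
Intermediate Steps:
-1734/z(-18) + 2830/k = -1734/(1/(-18)) + 2830/(-1669) = -1734/(-1/18) + 2830*(-1/1669) = -1734*(-18) - 2830/1669 = 31212 - 2830/1669 = 52089998/1669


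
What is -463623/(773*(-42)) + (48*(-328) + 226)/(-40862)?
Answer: 3241395069/221104282 ≈ 14.660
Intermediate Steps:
-463623/(773*(-42)) + (48*(-328) + 226)/(-40862) = -463623/(-32466) + (-15744 + 226)*(-1/40862) = -463623*(-1/32466) - 15518*(-1/40862) = 154541/10822 + 7759/20431 = 3241395069/221104282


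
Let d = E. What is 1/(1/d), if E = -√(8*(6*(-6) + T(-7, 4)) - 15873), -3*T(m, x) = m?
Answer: -I*√145281/3 ≈ -127.05*I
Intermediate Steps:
T(m, x) = -m/3
E = -I*√145281/3 (E = -√(8*(6*(-6) - ⅓*(-7)) - 15873) = -√(8*(-36 + 7/3) - 15873) = -√(8*(-101/3) - 15873) = -√(-808/3 - 15873) = -√(-48427/3) = -I*√145281/3 ≈ -127.05*I)
d = -I*√145281/3 ≈ -127.05*I
1/(1/d) = 1/(1/(-I*√145281/3)) = 1/(I*√145281/48427) = -I*√145281/3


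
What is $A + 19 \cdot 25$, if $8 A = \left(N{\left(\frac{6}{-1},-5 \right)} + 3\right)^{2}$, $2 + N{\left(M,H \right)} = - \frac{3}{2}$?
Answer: $\frac{15201}{32} \approx 475.03$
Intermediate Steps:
$N{\left(M,H \right)} = - \frac{7}{2}$ ($N{\left(M,H \right)} = -2 - \frac{3}{2} = - \frac{7}{2}$)
$A = \frac{1}{32}$ ($A = \frac{\left(- \frac{7}{2} + 3\right)^{2}}{8} = \frac{\left(- \frac{1}{2}\right)^{2}}{8} = \frac{1}{8} \cdot \frac{1}{4} = \frac{1}{32} \approx 0.03125$)
$A + 19 \cdot 25 = \frac{1}{32} + 19 \cdot 25 = \frac{1}{32} + 475 = \frac{15201}{32}$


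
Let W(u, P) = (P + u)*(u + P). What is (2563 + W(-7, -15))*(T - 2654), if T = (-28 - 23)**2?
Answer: -161491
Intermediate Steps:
W(u, P) = (P + u)**2 (W(u, P) = (P + u)*(P + u) = (P + u)**2)
T = 2601 (T = (-51)**2 = 2601)
(2563 + W(-7, -15))*(T - 2654) = (2563 + (-15 - 7)**2)*(2601 - 2654) = (2563 + (-22)**2)*(-53) = (2563 + 484)*(-53) = 3047*(-53) = -161491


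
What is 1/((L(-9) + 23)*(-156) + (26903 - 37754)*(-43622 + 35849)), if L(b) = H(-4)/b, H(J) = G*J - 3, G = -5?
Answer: 3/253024589 ≈ 1.1857e-8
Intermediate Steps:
H(J) = -3 - 5*J (H(J) = -5*J - 3 = -3 - 5*J)
L(b) = 17/b (L(b) = (-3 - 5*(-4))/b = (-3 + 20)/b = 17/b)
1/((L(-9) + 23)*(-156) + (26903 - 37754)*(-43622 + 35849)) = 1/((17/(-9) + 23)*(-156) + (26903 - 37754)*(-43622 + 35849)) = 1/((17*(-1/9) + 23)*(-156) - 10851*(-7773)) = 1/((-17/9 + 23)*(-156) + 84344823) = 1/((190/9)*(-156) + 84344823) = 1/(-9880/3 + 84344823) = 1/(253024589/3) = 3/253024589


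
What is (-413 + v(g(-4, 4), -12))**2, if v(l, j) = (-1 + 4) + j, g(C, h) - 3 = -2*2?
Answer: 178084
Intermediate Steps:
g(C, h) = -1 (g(C, h) = 3 - 2*2 = 3 - 4 = -1)
v(l, j) = 3 + j
(-413 + v(g(-4, 4), -12))**2 = (-413 + (3 - 12))**2 = (-413 - 9)**2 = (-422)**2 = 178084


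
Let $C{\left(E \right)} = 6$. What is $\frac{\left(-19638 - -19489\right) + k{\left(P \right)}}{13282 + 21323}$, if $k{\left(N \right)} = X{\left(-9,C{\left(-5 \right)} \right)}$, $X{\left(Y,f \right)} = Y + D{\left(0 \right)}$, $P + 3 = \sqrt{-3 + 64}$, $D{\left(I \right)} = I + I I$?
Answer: $- \frac{158}{34605} \approx -0.0045658$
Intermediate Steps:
$D{\left(I \right)} = I + I^{2}$
$P = -3 + \sqrt{61}$ ($P = -3 + \sqrt{-3 + 64} = -3 + \sqrt{61} \approx 4.8102$)
$X{\left(Y,f \right)} = Y$ ($X{\left(Y,f \right)} = Y + 0 \left(1 + 0\right) = Y + 0 \cdot 1 = Y + 0 = Y$)
$k{\left(N \right)} = -9$
$\frac{\left(-19638 - -19489\right) + k{\left(P \right)}}{13282 + 21323} = \frac{\left(-19638 - -19489\right) - 9}{13282 + 21323} = \frac{\left(-19638 + 19489\right) - 9}{34605} = \left(-149 - 9\right) \frac{1}{34605} = \left(-158\right) \frac{1}{34605} = - \frac{158}{34605}$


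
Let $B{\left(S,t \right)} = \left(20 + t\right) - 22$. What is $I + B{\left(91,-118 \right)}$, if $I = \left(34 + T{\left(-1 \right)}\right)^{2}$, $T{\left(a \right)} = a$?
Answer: $969$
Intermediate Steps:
$B{\left(S,t \right)} = -2 + t$
$I = 1089$ ($I = \left(34 - 1\right)^{2} = 33^{2} = 1089$)
$I + B{\left(91,-118 \right)} = 1089 - 120 = 969$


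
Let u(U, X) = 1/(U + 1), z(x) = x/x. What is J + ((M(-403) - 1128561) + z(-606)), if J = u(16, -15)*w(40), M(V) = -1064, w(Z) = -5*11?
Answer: -19203663/17 ≈ -1.1296e+6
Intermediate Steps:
w(Z) = -55
z(x) = 1
u(U, X) = 1/(1 + U)
J = -55/17 (J = -55/(1 + 16) = -55/17 ≈ -3.2353)
J + ((M(-403) - 1128561) + z(-606)) = -55/17 + ((-1064 - 1128561) + 1) = -55/17 + (-1129625 + 1) = -55/17 - 1129624 = -19203663/17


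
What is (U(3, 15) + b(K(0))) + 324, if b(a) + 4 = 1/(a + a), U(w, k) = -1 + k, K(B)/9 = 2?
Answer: 12025/36 ≈ 334.03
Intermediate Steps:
K(B) = 18 (K(B) = 9*2 = 18)
b(a) = -4 + 1/(2*a) (b(a) = -4 + 1/(a + a) = -4 + 1/(2*a))
(U(3, 15) + b(K(0))) + 324 = ((-1 + 15) + (-4 + (1/2)/18)) + 324 = (14 + (-4 + (1/2)*(1/18))) + 324 = (14 + (-4 + 1/36)) + 324 = (14 - 143/36) + 324 = 361/36 + 324 = 12025/36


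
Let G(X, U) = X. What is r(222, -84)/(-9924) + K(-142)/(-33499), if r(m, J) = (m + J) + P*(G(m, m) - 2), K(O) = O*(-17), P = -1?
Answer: -10604809/166222038 ≈ -0.063799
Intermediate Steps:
K(O) = -17*O
r(m, J) = 2 + J (r(m, J) = (m + J) - (m - 2) = (J + m) - (-2 + m) = (J + m) + (2 - m) = 2 + J)
r(222, -84)/(-9924) + K(-142)/(-33499) = (2 - 84)/(-9924) - 17*(-142)/(-33499) = -82*(-1/9924) + 2414*(-1/33499) = 41/4962 - 2414/33499 = -10604809/166222038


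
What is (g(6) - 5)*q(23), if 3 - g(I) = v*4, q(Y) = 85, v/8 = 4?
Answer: -11050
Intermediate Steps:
v = 32 (v = 8*4 = 32)
g(I) = -125 (g(I) = 3 - 32*4 = 3 - 1*128 = 3 - 128 = -125)
(g(6) - 5)*q(23) = (-125 - 5)*85 = -130*85 = -11050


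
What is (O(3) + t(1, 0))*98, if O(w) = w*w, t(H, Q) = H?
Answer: 980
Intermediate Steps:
O(w) = w²
(O(3) + t(1, 0))*98 = (3² + 1)*98 = (9 + 1)*98 = 10*98 = 980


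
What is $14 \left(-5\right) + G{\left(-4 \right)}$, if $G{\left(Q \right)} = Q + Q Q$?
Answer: $-58$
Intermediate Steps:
$G{\left(Q \right)} = Q + Q^{2}$
$14 \left(-5\right) + G{\left(-4 \right)} = 14 \left(-5\right) - 4 \left(1 - 4\right) = -70 - -12 = -70 + 12 = -58$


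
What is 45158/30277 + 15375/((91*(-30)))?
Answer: -135001/32606 ≈ -4.1404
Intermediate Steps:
45158/30277 + 15375/((91*(-30))) = 45158*(1/30277) + 15375/(-2730) = 45158/30277 + 15375*(-1/2730) = 45158/30277 - 1025/182 = -135001/32606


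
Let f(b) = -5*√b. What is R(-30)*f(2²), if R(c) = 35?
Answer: -350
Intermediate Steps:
R(-30)*f(2²) = 35*(-5*√(2²)) = 35*(-5*√4) = 35*(-5*2) = 35*(-10) = -350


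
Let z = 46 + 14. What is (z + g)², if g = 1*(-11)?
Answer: 2401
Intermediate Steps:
g = -11
z = 60
(z + g)² = (60 - 11)² = 49² = 2401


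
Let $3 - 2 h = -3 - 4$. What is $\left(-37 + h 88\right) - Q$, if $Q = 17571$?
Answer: $-17168$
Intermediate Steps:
$h = 5$ ($h = \frac{3}{2} - \frac{-3 - 4}{2} = \frac{3}{2} - - \frac{7}{2} = \frac{3}{2} + \frac{7}{2} = 5$)
$\left(-37 + h 88\right) - Q = \left(-37 + 5 \cdot 88\right) - 17571 = \left(-37 + 440\right) - 17571 = 403 - 17571 = -17168$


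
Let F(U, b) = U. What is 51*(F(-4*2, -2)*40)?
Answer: -16320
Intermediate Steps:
51*(F(-4*2, -2)*40) = 51*(-4*2*40) = 51*(-8*40) = 51*(-320) = -16320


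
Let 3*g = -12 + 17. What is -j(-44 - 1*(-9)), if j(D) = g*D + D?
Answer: 280/3 ≈ 93.333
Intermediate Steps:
g = 5/3 (g = (-12 + 17)/3 = (⅓)*5 = 5/3 ≈ 1.6667)
j(D) = 8*D/3 (j(D) = 5*D/3 + D = 8*D/3)
-j(-44 - 1*(-9)) = -8*(-44 - 1*(-9))/3 = -8*(-44 + 9)/3 = -8*(-35)/3 = -1*(-280/3) = 280/3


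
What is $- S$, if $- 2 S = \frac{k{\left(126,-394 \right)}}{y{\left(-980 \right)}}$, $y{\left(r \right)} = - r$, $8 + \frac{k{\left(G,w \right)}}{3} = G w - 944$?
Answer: $- \frac{5421}{70} \approx -77.443$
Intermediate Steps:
$k{\left(G,w \right)} = -2856 + 3 G w$ ($k{\left(G,w \right)} = -24 + 3 \left(G w - 944\right) = -24 + 3 \left(-944 + G w\right) = -24 + \left(-2832 + 3 G w\right) = -2856 + 3 G w$)
$S = \frac{5421}{70}$ ($S = - \frac{\left(-2856 + 3 \cdot 126 \left(-394\right)\right) \frac{1}{\left(-1\right) \left(-980\right)}}{2} = - \frac{\left(-2856 - 148932\right) \frac{1}{980}}{2} = - \frac{\left(-151788\right) \frac{1}{980}}{2} = \left(- \frac{1}{2}\right) \left(- \frac{5421}{35}\right) = \frac{5421}{70} \approx 77.443$)
$- S = \left(-1\right) \frac{5421}{70} = - \frac{5421}{70}$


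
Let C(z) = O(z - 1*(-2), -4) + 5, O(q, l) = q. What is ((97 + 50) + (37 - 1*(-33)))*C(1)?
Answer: 1736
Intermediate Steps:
C(z) = 7 + z (C(z) = (z - 1*(-2)) + 5 = (z + 2) + 5 = (2 + z) + 5 = 7 + z)
((97 + 50) + (37 - 1*(-33)))*C(1) = ((97 + 50) + (37 - 1*(-33)))*(7 + 1) = (147 + (37 + 33))*8 = (147 + 70)*8 = 217*8 = 1736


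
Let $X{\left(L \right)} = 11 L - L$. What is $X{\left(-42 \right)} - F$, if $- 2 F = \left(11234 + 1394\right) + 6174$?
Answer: $8981$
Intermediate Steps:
$X{\left(L \right)} = 10 L$
$F = -9401$ ($F = - \frac{\left(11234 + 1394\right) + 6174}{2} = - \frac{12628 + 6174}{2} = \left(- \frac{1}{2}\right) 18802 = -9401$)
$X{\left(-42 \right)} - F = 10 \left(-42\right) - -9401 = -420 + 9401 = 8981$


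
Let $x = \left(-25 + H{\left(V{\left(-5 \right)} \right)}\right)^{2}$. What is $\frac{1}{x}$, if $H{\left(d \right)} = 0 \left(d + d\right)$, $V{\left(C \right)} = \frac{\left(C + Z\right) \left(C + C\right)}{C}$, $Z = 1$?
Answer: $\frac{1}{625} \approx 0.0016$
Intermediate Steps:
$V{\left(C \right)} = 2 + 2 C$ ($V{\left(C \right)} = \frac{\left(C + 1\right) \left(C + C\right)}{C} = \frac{\left(1 + C\right) 2 C}{C} = \frac{2 C \left(1 + C\right)}{C} = 2 + 2 C$)
$H{\left(d \right)} = 0$ ($H{\left(d \right)} = 0 \cdot 2 d = 0$)
$x = 625$ ($x = \left(-25 + 0\right)^{2} = \left(-25\right)^{2} = 625$)
$\frac{1}{x} = \frac{1}{625}$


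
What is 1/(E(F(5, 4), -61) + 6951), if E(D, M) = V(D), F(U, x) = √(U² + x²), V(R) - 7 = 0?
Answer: 1/6958 ≈ 0.00014372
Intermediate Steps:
V(R) = 7 (V(R) = 7 + 0 = 7)
E(D, M) = 7
1/(E(F(5, 4), -61) + 6951) = 1/(7 + 6951) = 1/6958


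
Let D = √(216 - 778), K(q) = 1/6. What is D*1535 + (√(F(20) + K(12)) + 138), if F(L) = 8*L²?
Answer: 138 + √115206/6 + 1535*I*√562 ≈ 194.57 + 36390.0*I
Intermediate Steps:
K(q) = ⅙
D = I*√562 (D = √(-562) = I*√562 ≈ 23.707*I)
D*1535 + (√(F(20) + K(12)) + 138) = (I*√562)*1535 + (√(8*20² + ⅙) + 138) = 1535*I*√562 + (√(8*400 + ⅙) + 138) = 1535*I*√562 + (√(3200 + ⅙) + 138) = 1535*I*√562 + (√(19201/6) + 138) = 1535*I*√562 + (√115206/6 + 138) = 1535*I*√562 + (138 + √115206/6) = 138 + √115206/6 + 1535*I*√562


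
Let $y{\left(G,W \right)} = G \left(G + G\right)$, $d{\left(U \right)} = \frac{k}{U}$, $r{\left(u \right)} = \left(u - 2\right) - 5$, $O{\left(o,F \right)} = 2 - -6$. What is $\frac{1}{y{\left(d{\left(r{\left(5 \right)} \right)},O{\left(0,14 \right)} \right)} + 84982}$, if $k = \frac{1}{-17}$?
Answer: $\frac{578}{49119597} \approx 1.1767 \cdot 10^{-5}$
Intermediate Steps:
$O{\left(o,F \right)} = 8$ ($O{\left(o,F \right)} = 2 + 6 = 8$)
$r{\left(u \right)} = -7 + u$ ($r{\left(u \right)} = \left(-2 + u\right) - 5 = -7 + u$)
$k = - \frac{1}{17} \approx -0.058824$
$d{\left(U \right)} = - \frac{1}{17 U}$
$y{\left(G,W \right)} = 2 G^{2}$ ($y{\left(G,W \right)} = G 2 G = 2 G^{2}$)
$\frac{1}{y{\left(d{\left(r{\left(5 \right)} \right)},O{\left(0,14 \right)} \right)} + 84982} = \frac{1}{2 \left(- \frac{1}{17 \left(-7 + 5\right)}\right)^{2} + 84982} = \frac{1}{2 \left(- \frac{1}{17 \left(-2\right)}\right)^{2} + 84982} = \frac{1}{2 \left(\left(- \frac{1}{17}\right) \left(- \frac{1}{2}\right)\right)^{2} + 84982} = \frac{1}{\frac{2}{1156} + 84982} = \frac{1}{2 \cdot \frac{1}{1156} + 84982} = \frac{1}{\frac{1}{578} + 84982} = \frac{1}{\frac{49119597}{578}} = \frac{578}{49119597}$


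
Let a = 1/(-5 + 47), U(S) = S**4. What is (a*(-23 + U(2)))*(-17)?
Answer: 17/6 ≈ 2.8333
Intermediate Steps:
a = 1/42 ≈ 0.023810
(a*(-23 + U(2)))*(-17) = ((-23 + 2**4)/42)*(-17) = ((-23 + 16)/42)*(-17) = ((1/42)*(-7))*(-17) = -1/6*(-17) = 17/6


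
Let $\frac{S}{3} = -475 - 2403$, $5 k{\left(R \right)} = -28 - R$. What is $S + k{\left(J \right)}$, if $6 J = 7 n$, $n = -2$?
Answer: $- \frac{129587}{15} \approx -8639.1$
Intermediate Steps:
$J = - \frac{7}{3}$ ($J = \frac{7 \left(-2\right)}{6} = \frac{1}{6} \left(-14\right) = - \frac{7}{3} \approx -2.3333$)
$k{\left(R \right)} = - \frac{28}{5} - \frac{R}{5}$ ($k{\left(R \right)} = \frac{-28 - R}{5} = - \frac{28}{5} - \frac{R}{5}$)
$S = -8634$ ($S = 3 \left(-475 - 2403\right) = 3 \left(-2878\right) = -8634$)
$S + k{\left(J \right)} = -8634 - \frac{77}{15} = - \frac{129587}{15}$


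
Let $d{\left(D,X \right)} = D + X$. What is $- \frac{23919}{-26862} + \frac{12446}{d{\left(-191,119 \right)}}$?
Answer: $- \frac{27716857}{161172} \approx -171.97$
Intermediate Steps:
$- \frac{23919}{-26862} + \frac{12446}{d{\left(-191,119 \right)}} = - \frac{23919}{-26862} + \frac{12446}{-191 + 119} = \left(-23919\right) \left(- \frac{1}{26862}\right) + \frac{12446}{-72} = \frac{7973}{8954} + 12446 \left(- \frac{1}{72}\right) = \frac{7973}{8954} - \frac{6223}{36} = - \frac{27716857}{161172}$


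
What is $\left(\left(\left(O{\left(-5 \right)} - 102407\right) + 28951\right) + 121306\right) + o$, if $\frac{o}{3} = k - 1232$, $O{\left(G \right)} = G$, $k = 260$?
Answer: $44929$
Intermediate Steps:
$o = -2916$ ($o = 3 \left(260 - 1232\right) = 3 \left(-972\right) = -2916$)
$\left(\left(\left(O{\left(-5 \right)} - 102407\right) + 28951\right) + 121306\right) + o = \left(\left(\left(-5 - 102407\right) + 28951\right) + 121306\right) - 2916 = \left(\left(-102412 + 28951\right) + 121306\right) - 2916 = \left(-73461 + 121306\right) - 2916 = 47845 - 2916 = 44929$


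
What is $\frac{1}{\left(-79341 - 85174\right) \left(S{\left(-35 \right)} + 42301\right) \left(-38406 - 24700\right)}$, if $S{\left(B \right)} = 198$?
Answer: $\frac{1}{441219670691410} \approx 2.2664 \cdot 10^{-15}$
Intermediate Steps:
$\frac{1}{\left(-79341 - 85174\right) \left(S{\left(-35 \right)} + 42301\right) \left(-38406 - 24700\right)} = \frac{1}{\left(-79341 - 85174\right) \left(198 + 42301\right) \left(-38406 - 24700\right)} = \frac{1}{\left(-164515\right) 42499 \left(-63106\right)} = - \frac{1}{164515 \left(-2681941894\right)} = \left(- \frac{1}{164515}\right) \left(- \frac{1}{2681941894}\right) = \frac{1}{441219670691410}$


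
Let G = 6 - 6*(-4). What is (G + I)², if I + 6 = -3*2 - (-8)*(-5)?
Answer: 484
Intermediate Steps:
I = -52 (I = -6 + (-3*2 - (-8)*(-5)) = -6 + (-6 - 4*10) = -6 + (-6 - 40) = -6 - 46 = -52)
G = 30 (G = 6 + 24 = 30)
(G + I)² = (30 - 52)² = (-22)² = 484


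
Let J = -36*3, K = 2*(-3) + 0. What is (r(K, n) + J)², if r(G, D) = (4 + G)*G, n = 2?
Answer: 9216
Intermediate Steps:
K = -6 (K = -6 + 0 = -6)
r(G, D) = G*(4 + G)
J = -108
(r(K, n) + J)² = (-6*(4 - 6) - 108)² = (-6*(-2) - 108)² = (12 - 108)² = (-96)² = 9216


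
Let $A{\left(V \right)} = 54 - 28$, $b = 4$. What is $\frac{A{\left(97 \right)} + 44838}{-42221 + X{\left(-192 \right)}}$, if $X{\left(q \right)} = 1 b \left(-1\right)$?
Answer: $- \frac{44864}{42225} \approx -1.0625$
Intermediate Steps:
$A{\left(V \right)} = 26$ ($A{\left(V \right)} = 54 - 28 = 26$)
$X{\left(q \right)} = -4$ ($X{\left(q \right)} = 1 \cdot 4 \left(-1\right) = 4 \left(-1\right) = -4$)
$\frac{A{\left(97 \right)} + 44838}{-42221 + X{\left(-192 \right)}} = \frac{26 + 44838}{-42221 - 4} = \frac{44864}{-42225} = 44864 \left(- \frac{1}{42225}\right) = - \frac{44864}{42225}$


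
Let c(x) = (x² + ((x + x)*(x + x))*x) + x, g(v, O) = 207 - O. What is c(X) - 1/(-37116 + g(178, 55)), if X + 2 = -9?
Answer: -192730295/36964 ≈ -5214.0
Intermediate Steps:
X = -11 (X = -2 - 9 = -11)
c(x) = x + x² + 4*x³ (c(x) = (x² + ((2*x)*(2*x))*x) + x = (x² + (4*x²)*x) + x = (x² + 4*x³) + x = x + x² + 4*x³)
c(X) - 1/(-37116 + g(178, 55)) = -11*(1 - 11 + 4*(-11)²) - 1/(-37116 + (207 - 1*55)) = -11*(1 - 11 + 4*121) - 1/(-37116 + (207 - 55)) = -11*(1 - 11 + 484) - 1/(-37116 + 152) = -11*474 - 1/(-36964) = -5214 - 1*(-1/36964) = -5214 + 1/36964 = -192730295/36964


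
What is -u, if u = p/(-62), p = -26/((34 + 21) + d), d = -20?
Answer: -13/1085 ≈ -0.011982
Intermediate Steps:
p = -26/35 (p = -26/((34 + 21) - 20) = -26/(55 - 20) = -26/35 ≈ -0.74286)
u = 13/1085 (u = -26/35/(-62) = -1/62*(-26/35) = 13/1085 ≈ 0.011982)
-u = -1*13/1085 = -13/1085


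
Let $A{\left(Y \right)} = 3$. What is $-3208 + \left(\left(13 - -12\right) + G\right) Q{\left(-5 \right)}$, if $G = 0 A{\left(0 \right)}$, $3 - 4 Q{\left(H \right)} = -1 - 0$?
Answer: $-3183$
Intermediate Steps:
$Q{\left(H \right)} = 1$ ($Q{\left(H \right)} = \frac{3}{4} - \frac{-1 - 0}{4} = \frac{3}{4} - \frac{-1 + 0}{4} = \frac{3}{4} - - \frac{1}{4} = \frac{3}{4} + \frac{1}{4} = 1$)
$G = 0$ ($G = 0 \cdot 3 = 0$)
$-3208 + \left(\left(13 - -12\right) + G\right) Q{\left(-5 \right)} = -3208 + \left(\left(13 - -12\right) + 0\right) 1 = -3208 + \left(\left(13 + 12\right) + 0\right) 1 = -3208 + \left(25 + 0\right) 1 = -3208 + 25 \cdot 1 = -3208 + 25 = -3183$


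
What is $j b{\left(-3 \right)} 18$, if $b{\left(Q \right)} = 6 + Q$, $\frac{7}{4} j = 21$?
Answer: $648$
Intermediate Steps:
$j = 12$ ($j = \frac{4}{7} \cdot 21 = 12$)
$j b{\left(-3 \right)} 18 = 12 \left(6 - 3\right) 18 = 12 \cdot 3 \cdot 18 = 36 \cdot 18 = 648$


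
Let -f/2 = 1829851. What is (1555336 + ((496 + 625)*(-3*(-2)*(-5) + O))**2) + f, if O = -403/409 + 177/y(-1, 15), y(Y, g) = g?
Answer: 1925555469945446/4182025 ≈ 4.6044e+8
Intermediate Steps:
f = -3659702 (f = -2*1829851 = -3659702)
O = 22116/2045 (O = -403/409 + 177/15 = -403*1/409 + 177*(1/15) = -403/409 + 59/5 = 22116/2045 ≈ 10.815)
(1555336 + ((496 + 625)*(-3*(-2)*(-5) + O))**2) + f = (1555336 + ((496 + 625)*(-3*(-2)*(-5) + 22116/2045))**2) - 3659702 = (1555336 + (1121*(6*(-5) + 22116/2045))**2) - 3659702 = (1555336 + (1121*(-30 + 22116/2045))**2) - 3659702 = (1555336 + (1121*(-39234/2045))**2) - 3659702 = (1555336 + (-43981314/2045)**2) - 3659702 = (1555336 + 1934355981166596/4182025) - 3659702 = 1940860435201996/4182025 - 3659702 = 1925555469945446/4182025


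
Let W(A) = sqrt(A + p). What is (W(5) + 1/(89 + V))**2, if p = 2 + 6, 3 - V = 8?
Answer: 91729/7056 + sqrt(13)/42 ≈ 13.086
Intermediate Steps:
V = -5 (V = 3 - 1*8 = 3 - 8 = -5)
p = 8
W(A) = sqrt(8 + A) (W(A) = sqrt(A + 8) = sqrt(8 + A))
(W(5) + 1/(89 + V))**2 = (sqrt(8 + 5) + 1/(89 - 5))**2 = (sqrt(13) + 1/84)**2 = (1/84 + sqrt(13))**2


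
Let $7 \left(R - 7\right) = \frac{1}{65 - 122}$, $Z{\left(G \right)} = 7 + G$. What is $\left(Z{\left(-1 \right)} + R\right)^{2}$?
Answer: $\frac{26894596}{159201} \approx 168.93$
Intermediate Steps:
$R = \frac{2792}{399}$ ($R = 7 + \frac{1}{7 \left(65 - 122\right)} = 7 + \frac{1}{7 \left(-57\right)} = 7 + \frac{1}{7} \left(- \frac{1}{57}\right) = 7 - \frac{1}{399} = \frac{2792}{399} \approx 6.9975$)
$\left(Z{\left(-1 \right)} + R\right)^{2} = \left(\left(7 - 1\right) + \frac{2792}{399}\right)^{2} = \left(6 + \frac{2792}{399}\right)^{2} = \left(\frac{5186}{399}\right)^{2} = \frac{26894596}{159201}$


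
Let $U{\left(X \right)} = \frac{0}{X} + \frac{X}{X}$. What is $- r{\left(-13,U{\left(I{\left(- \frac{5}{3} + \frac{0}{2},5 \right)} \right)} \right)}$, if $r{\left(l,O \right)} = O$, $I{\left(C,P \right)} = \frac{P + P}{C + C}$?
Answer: $-1$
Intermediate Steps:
$I{\left(C,P \right)} = \frac{P}{C}$ ($I{\left(C,P \right)} = \frac{2 P}{2 C} = 2 P \frac{1}{2 C} = \frac{P}{C}$)
$U{\left(X \right)} = 1$ ($U{\left(X \right)} = 0 + 1 = 1$)
$- r{\left(-13,U{\left(I{\left(- \frac{5}{3} + \frac{0}{2},5 \right)} \right)} \right)} = \left(-1\right) 1 = -1$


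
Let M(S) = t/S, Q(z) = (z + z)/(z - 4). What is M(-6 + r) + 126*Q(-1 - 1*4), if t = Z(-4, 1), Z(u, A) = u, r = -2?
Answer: 281/2 ≈ 140.50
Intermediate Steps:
Q(z) = 2*z/(-4 + z) (Q(z) = (2*z)/(-4 + z) = 2*z/(-4 + z))
t = -4
M(S) = -4/S
M(-6 + r) + 126*Q(-1 - 1*4) = -4/(-6 - 2) + 126*(2*(-1 - 1*4)/(-4 + (-1 - 1*4))) = -4/(-8) + 126*(2*(-1 - 4)/(-4 + (-1 - 4))) = -4*(-⅛) + 126*(2*(-5)/(-4 - 5)) = ½ + 126*(2*(-5)/(-9)) = ½ + 126*(2*(-5)*(-⅑)) = ½ + 126*(10/9) = ½ + 140 = 281/2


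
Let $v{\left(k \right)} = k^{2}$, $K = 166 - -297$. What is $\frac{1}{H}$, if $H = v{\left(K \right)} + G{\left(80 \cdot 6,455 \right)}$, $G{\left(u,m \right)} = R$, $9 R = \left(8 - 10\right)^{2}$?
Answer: $\frac{9}{1929325} \approx 4.6648 \cdot 10^{-6}$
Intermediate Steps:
$R = \frac{4}{9}$ ($R = \frac{\left(8 - 10\right)^{2}}{9} = \frac{\left(-2\right)^{2}}{9} = \frac{1}{9} \cdot 4 = \frac{4}{9} \approx 0.44444$)
$G{\left(u,m \right)} = \frac{4}{9}$
$K = 463$ ($K = 166 + 297 = 463$)
$H = \frac{1929325}{9}$ ($H = 463^{2} + \frac{4}{9} = 214369 + \frac{4}{9} = \frac{1929325}{9} \approx 2.1437 \cdot 10^{5}$)
$\frac{1}{H} = \frac{1}{\frac{1929325}{9}} = \frac{9}{1929325}$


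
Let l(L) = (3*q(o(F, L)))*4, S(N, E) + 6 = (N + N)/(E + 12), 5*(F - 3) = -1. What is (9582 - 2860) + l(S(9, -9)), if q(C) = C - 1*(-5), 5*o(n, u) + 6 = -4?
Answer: 6758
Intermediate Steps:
F = 14/5 (F = 3 + (⅕)*(-1) = 3 - ⅕ = 14/5 ≈ 2.8000)
o(n, u) = -2 (o(n, u) = -6/5 + (⅕)*(-4) = -6/5 - ⅘ = -2)
S(N, E) = -6 + 2*N/(12 + E) (S(N, E) = -6 + (N + N)/(E + 12) = -6 + (2*N)/(12 + E) = -6 + 2*N/(12 + E))
q(C) = 5 + C (q(C) = C + 5 = 5 + C)
l(L) = 36 (l(L) = (3*(5 - 2))*4 = (3*3)*4 = 9*4 = 36)
(9582 - 2860) + l(S(9, -9)) = (9582 - 2860) + 36 = 6722 + 36 = 6758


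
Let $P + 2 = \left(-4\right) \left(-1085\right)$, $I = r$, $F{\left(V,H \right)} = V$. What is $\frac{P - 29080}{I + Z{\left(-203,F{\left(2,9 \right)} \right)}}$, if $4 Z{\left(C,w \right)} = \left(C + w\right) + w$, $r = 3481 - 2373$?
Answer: $- \frac{98968}{4233} \approx -23.38$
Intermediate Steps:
$r = 1108$
$Z{\left(C,w \right)} = \frac{w}{2} + \frac{C}{4}$ ($Z{\left(C,w \right)} = \frac{\left(C + w\right) + w}{4} = \frac{C + 2 w}{4} = \frac{w}{2} + \frac{C}{4}$)
$I = 1108$
$P = 4338$ ($P = -2 - -4340 = -2 + 4340 = 4338$)
$\frac{P - 29080}{I + Z{\left(-203,F{\left(2,9 \right)} \right)}} = \frac{4338 - 29080}{1108 + \left(\frac{1}{2} \cdot 2 + \frac{1}{4} \left(-203\right)\right)} = \frac{4338 - 29080}{1108 + \left(1 - \frac{203}{4}\right)} = \frac{4338 - 29080}{1108 - \frac{199}{4}} = - \frac{24742}{\frac{4233}{4}} = \left(-24742\right) \frac{4}{4233} = - \frac{98968}{4233}$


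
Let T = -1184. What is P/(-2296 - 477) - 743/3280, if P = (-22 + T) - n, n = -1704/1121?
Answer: 2119088141/10195988240 ≈ 0.20784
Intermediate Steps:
n = -1704/1121 (n = -1704*1/1121 = -1704/1121 ≈ -1.5201)
P = -1350222/1121 (P = (-22 - 1184) - 1*(-1704/1121) = -1206 + 1704/1121 = -1350222/1121 ≈ -1204.5)
P/(-2296 - 477) - 743/3280 = -1350222/(1121*(-2296 - 477)) - 743/3280 = -1350222/1121/(-2773) - 743*1/3280 = -1350222/1121*(-1/2773) - 743/3280 = 1350222/3108533 - 743/3280 = 2119088141/10195988240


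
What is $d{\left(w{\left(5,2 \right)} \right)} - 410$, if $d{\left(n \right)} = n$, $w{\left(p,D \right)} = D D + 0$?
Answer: $-406$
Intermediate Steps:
$w{\left(p,D \right)} = D^{2}$ ($w{\left(p,D \right)} = D^{2} + 0 = D^{2}$)
$d{\left(w{\left(5,2 \right)} \right)} - 410 = 2^{2} - 410 = 4 - 410 = -406$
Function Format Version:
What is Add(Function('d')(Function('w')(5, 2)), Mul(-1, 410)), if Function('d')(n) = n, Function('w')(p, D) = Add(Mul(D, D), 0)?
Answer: -406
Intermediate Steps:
Function('w')(p, D) = Pow(D, 2) (Function('w')(p, D) = Add(Pow(D, 2), 0) = Pow(D, 2))
Add(Function('d')(Function('w')(5, 2)), Mul(-1, 410)) = Add(Pow(2, 2), Mul(-1, 410)) = Add(4, -410) = -406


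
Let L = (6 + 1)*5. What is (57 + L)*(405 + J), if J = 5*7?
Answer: 40480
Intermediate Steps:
J = 35
L = 35 (L = 7*5 = 35)
(57 + L)*(405 + J) = (57 + 35)*(405 + 35) = 92*440 = 40480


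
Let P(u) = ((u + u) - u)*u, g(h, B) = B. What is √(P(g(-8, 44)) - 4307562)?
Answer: I*√4305626 ≈ 2075.0*I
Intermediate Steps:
P(u) = u² (P(u) = (2*u - u)*u = u*u = u²)
√(P(g(-8, 44)) - 4307562) = √(44² - 4307562) = √(1936 - 4307562) = √(-4305626) = I*√4305626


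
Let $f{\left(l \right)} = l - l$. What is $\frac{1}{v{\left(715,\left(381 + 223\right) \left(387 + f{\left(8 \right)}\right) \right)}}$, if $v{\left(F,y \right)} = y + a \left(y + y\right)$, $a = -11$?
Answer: $- \frac{1}{4908708} \approx -2.0372 \cdot 10^{-7}$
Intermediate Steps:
$f{\left(l \right)} = 0$
$v{\left(F,y \right)} = - 21 y$ ($v{\left(F,y \right)} = y - 11 \left(y + y\right) = y - 11 \cdot 2 y = y - 22 y = - 21 y$)
$\frac{1}{v{\left(715,\left(381 + 223\right) \left(387 + f{\left(8 \right)}\right) \right)}} = \frac{1}{\left(-21\right) \left(381 + 223\right) \left(387 + 0\right)} = \frac{1}{\left(-21\right) 604 \cdot 387} = \frac{1}{\left(-21\right) 233748} = \frac{1}{-4908708} = - \frac{1}{4908708}$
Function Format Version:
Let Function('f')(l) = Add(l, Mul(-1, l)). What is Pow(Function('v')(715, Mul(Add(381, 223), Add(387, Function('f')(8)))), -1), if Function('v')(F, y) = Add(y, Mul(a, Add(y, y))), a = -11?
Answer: Rational(-1, 4908708) ≈ -2.0372e-7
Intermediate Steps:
Function('f')(l) = 0
Function('v')(F, y) = Mul(-21, y) (Function('v')(F, y) = Add(y, Mul(-11, Add(y, y))) = Add(y, Mul(-11, Mul(2, y))) = Add(y, Mul(-22, y)) = Mul(-21, y))
Pow(Function('v')(715, Mul(Add(381, 223), Add(387, Function('f')(8)))), -1) = Pow(Mul(-21, Mul(Add(381, 223), Add(387, 0))), -1) = Pow(Mul(-21, Mul(604, 387)), -1) = Pow(Mul(-21, 233748), -1) = Pow(-4908708, -1) = Rational(-1, 4908708)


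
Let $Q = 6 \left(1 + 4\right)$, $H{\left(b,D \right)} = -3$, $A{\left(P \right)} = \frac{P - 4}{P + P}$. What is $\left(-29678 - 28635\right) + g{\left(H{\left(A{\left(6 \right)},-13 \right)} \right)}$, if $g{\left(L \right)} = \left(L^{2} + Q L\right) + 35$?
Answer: $-58359$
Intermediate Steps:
$A{\left(P \right)} = \frac{-4 + P}{2 P}$
$Q = 30$ ($Q = 6 \cdot 5 = 30$)
$g{\left(L \right)} = 35 + L^{2} + 30 L$ ($g{\left(L \right)} = \left(L^{2} + 30 L\right) + 35 = 35 + L^{2} + 30 L$)
$\left(-29678 - 28635\right) + g{\left(H{\left(A{\left(6 \right)},-13 \right)} \right)} = \left(-29678 - 28635\right) + \left(35 + \left(-3\right)^{2} + 30 \left(-3\right)\right) = -58313 + \left(35 + 9 - 90\right) = -58313 - 46 = -58359$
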